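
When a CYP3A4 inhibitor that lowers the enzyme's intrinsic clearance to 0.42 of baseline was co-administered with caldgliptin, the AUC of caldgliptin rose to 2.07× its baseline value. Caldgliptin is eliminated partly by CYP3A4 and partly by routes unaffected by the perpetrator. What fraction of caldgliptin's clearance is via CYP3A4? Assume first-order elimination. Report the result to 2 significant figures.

0.89

Let fm be the CYP3A4 fraction. New clearance relative to baseline = fm × 0.42 + (1 − fm).
AUC ratio = 1 / (new CL fraction), so new CL fraction = 1 / 2.07 = 0.4831.
fm × 0.42 + 1 − fm = 0.4831  ⇒  fm × (0.42 − 1) = −0.5169  ⇒  fm = 0.89.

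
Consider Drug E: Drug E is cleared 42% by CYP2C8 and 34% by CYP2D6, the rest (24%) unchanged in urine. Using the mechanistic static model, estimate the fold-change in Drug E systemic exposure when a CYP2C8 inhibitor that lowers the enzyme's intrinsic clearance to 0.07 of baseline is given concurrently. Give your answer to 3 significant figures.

The CYP2C8 pathway (42% of clearance) falls to 0.07× activity: 0.42 × 0.07 = 0.0294.
CYP2D6 (34%) and the residual 24% are unaffected.
Relative clearance = 0.0294 + 0.34 + 0.24 = 0.6094.
Systemic exposure is inversely proportional to clearance, so the fold-change is 1 / 0.6094 = 1.64.

1.64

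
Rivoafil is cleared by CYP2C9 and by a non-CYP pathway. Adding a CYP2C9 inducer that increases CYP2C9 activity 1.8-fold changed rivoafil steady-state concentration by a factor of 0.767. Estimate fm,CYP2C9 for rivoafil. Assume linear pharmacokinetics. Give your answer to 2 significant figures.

0.38

Call the CYP2C9 fraction fm. After the interaction, CL_new/CL_old = fm × 1.8 + (1 − fm).
Steady-state concentration ratio = 1 / (new CL fraction), so new CL fraction = 1 / 0.767 = 1.304.
fm × 1.8 + 1 − fm = 1.304  ⇒  fm × (1.8 − 1) = 0.3038  ⇒  fm = 0.38.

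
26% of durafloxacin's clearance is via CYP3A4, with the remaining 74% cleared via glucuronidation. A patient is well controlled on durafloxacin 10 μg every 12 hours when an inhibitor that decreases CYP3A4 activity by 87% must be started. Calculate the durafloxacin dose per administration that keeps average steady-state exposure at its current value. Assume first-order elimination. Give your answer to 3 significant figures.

7.74 μg

The CYP3A4 pathway (26% of clearance) falls to 0.13× activity: 0.26 × 0.13 = 0.0338.
Non-CYP routes (74%) are unchanged.
CL_new/CL_old = 0.0338 + 0.74 = 0.7738.
Css,avg = (dose rate)/CL, so holding Css fixed requires dose ∝ CL: 10 × 0.7738 = 7.74 μg.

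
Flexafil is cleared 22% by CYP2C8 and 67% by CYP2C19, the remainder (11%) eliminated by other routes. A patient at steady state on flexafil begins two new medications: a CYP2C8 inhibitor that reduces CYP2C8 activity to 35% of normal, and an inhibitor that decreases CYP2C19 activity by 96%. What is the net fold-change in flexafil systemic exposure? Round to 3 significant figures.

The CYP2C8 pathway (22% of clearance) is reduced to 0.35× activity: 0.22 × 0.35 = 0.077.
The CYP2C19 pathway (67% of clearance) is reduced to 0.04× activity: 0.67 × 0.04 = 0.0268.
Non-CYP routes (11%) are unchanged.
New clearance relative to baseline: 0.077 + 0.0268 + 0.11 = 0.2138.
Systemic exposure ∝ 1/CL: fold-change = 1 / 0.2138 = 4.68.

4.68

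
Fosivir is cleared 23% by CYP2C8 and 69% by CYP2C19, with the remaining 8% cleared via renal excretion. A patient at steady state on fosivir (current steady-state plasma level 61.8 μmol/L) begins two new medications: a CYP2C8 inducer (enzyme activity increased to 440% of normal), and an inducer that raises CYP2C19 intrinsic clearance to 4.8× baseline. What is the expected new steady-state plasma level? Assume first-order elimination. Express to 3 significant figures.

14.0 μmol/L

The CYP2C8 pathway (23% of clearance) is boosted to 4.4× activity: 0.23 × 4.4 = 1.012.
The CYP2C19 pathway (69% of clearance) is boosted to 4.8× activity: 0.69 × 4.8 = 3.312.
Non-CYP routes (8%) are unchanged.
New clearance relative to baseline: 1.012 + 3.312 + 0.08 = 4.404.
New steady-state plasma level = 61.8 / 4.404 = 14.0 μmol/L (concentration scales inversely with clearance).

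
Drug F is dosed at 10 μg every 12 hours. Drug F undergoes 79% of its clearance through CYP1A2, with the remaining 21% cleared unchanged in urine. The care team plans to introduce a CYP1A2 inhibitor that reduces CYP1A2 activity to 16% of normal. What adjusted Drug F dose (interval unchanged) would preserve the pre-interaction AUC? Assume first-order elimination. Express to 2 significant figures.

3.4 μg

The CYP1A2 pathway (79% of clearance) is reduced to 0.16× activity: 0.79 × 0.16 = 0.1264.
The remaining 21% of clearance is unaffected.
Relative clearance = 0.1264 + 0.21 = 0.3364.
Css,avg = (dose rate)/CL, so holding Css fixed requires dose ∝ CL: 10 × 0.3364 = 3.4 μg.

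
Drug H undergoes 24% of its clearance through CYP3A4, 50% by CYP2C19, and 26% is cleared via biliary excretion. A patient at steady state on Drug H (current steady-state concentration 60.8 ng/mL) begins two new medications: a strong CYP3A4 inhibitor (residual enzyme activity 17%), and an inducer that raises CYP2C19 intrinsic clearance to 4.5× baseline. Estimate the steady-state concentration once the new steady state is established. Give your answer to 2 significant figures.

The CYP3A4 pathway (24% of clearance) is reduced to 0.17× activity: 0.24 × 0.17 = 0.0408.
The CYP2C19 pathway (50% of clearance) is boosted to 4.5× activity: 0.5 × 4.5 = 2.25.
The remaining 26% of clearance is unaffected.
Relative clearance = 0.0408 + 2.25 + 0.26 = 2.5508.
Steady-state concentration ∝ 1/CL: new value = 60.8 / 2.5508 = 24 ng/mL.

24 ng/mL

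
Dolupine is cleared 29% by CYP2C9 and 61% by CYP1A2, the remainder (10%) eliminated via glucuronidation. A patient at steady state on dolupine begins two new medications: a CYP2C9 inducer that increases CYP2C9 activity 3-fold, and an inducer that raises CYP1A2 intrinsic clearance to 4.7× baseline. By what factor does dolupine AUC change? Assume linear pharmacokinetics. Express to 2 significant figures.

0.26

The CYP2C9 pathway (29% of clearance) increases to 3× activity: 0.29 × 3 = 0.87.
The CYP1A2 pathway (61% of clearance) increases to 4.7× activity: 0.61 × 4.7 = 2.867.
The remaining 10% of clearance is unaffected.
New clearance relative to baseline: 0.87 + 2.867 + 0.1 = 3.837.
Net AUC ratio = 1 / 3.837 = 0.26.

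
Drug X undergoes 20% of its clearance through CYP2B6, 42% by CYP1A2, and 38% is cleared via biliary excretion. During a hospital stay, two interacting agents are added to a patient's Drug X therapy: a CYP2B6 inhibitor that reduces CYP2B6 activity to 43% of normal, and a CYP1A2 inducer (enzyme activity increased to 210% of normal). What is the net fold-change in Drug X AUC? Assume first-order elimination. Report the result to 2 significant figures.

0.74

CYP2B6: 0.2 × 0.43 = 0.086
CYP1A2: 0.42 × 2.1 = 0.882
Other: 0.38 (unchanged)
New clearance relative to baseline: 0.086 + 0.882 + 0.38 = 1.348.
Net AUC ratio = 1 / 1.348 = 0.74.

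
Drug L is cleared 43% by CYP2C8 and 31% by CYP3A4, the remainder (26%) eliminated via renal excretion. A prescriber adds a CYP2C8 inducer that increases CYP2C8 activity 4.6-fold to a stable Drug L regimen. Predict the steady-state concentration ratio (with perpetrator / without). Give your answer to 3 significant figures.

CYP2C8: 0.43 × 4.6 = 1.978
CYP3A4: 0.31 (unchanged)
Other: 0.26 (unchanged)
Relative clearance = 1.978 + 0.31 + 0.26 = 2.548.
Steady-state concentration is inversely proportional to clearance, so the fold-change is 1 / 2.548 = 0.392.

0.392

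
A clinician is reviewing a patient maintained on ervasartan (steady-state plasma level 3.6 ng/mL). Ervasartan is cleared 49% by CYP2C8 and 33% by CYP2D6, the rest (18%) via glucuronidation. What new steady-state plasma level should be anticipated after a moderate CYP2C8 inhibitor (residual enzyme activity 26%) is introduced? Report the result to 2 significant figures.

The CYP2C8 pathway (49% of clearance) falls to 0.26× activity: 0.49 × 0.26 = 0.1274.
CYP2D6 (33%) and the residual 18% are unaffected.
Relative clearance = 0.1274 + 0.33 + 0.18 = 0.6374.
Steady-state plasma level ∝ 1/CL, so new value = 3.6 / 0.6374 = 5.6 ng/mL.

5.6 ng/mL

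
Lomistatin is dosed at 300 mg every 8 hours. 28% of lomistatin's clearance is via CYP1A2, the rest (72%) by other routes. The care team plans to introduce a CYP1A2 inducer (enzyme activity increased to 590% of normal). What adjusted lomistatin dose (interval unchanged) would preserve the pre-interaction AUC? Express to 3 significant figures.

The CYP1A2 pathway (28% of clearance) increases to 5.9× activity: 0.28 × 5.9 = 1.652.
Non-CYP routes (72%) are unchanged.
Relative clearance = 1.652 + 0.72 = 2.372.
To maintain the same steady-state level, dose must scale with clearance: new dose = 300 × 2.372 = 712 mg.

712 mg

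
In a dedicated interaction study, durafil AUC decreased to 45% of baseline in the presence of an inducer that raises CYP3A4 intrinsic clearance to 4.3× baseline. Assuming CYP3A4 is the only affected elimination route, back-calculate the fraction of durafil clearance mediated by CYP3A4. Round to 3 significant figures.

0.370

CL'/CL = 1 / 0.450 = 2.222
4.3·fm + (1 − fm) = 2.222
fm = (2.222 − 1) / (4.3 − 1) = 0.370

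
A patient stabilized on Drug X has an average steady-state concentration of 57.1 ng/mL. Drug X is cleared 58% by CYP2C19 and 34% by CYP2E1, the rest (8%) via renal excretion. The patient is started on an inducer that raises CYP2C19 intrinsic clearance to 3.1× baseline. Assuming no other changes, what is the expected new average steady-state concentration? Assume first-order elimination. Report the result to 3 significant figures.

The CYP2C19 pathway (58% of clearance) rises to 3.1× activity: 0.58 × 3.1 = 1.798.
CYP2E1 (34%) and the residual 8% are unaffected.
Relative clearance = 1.798 + 0.34 + 0.08 = 2.218.
New average steady-state concentration = baseline ÷ relative clearance = 57.1 / 2.218 = 25.7 ng/mL.

25.7 ng/mL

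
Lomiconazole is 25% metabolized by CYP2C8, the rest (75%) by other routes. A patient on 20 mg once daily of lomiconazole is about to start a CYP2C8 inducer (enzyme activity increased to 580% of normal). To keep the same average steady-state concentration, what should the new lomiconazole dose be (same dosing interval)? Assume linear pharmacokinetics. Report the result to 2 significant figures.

44 mg

The CYP2C8 pathway (25% of clearance) rises to 5.8× activity: 0.25 × 5.8 = 1.45.
The remaining 75% of clearance is unaffected.
CL_new/CL_old = 1.45 + 0.75 = 2.2.
To maintain the same steady-state level, dose must scale with clearance: new dose = 20 × 2.2 = 44 mg.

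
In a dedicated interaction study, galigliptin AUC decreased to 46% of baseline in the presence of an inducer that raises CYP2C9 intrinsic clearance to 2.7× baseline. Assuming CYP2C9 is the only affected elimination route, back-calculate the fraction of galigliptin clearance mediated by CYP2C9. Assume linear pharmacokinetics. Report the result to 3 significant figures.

0.691

Write x for the fraction cleared via CYP2C9. The observed AUC change means clearance rose to 1/0.460 = 2.174 of baseline.
Setting x·2.7 + (1 − x) = 2.174 and solving: x = (2.174 − 1)/(2.7 − 1) = 0.691.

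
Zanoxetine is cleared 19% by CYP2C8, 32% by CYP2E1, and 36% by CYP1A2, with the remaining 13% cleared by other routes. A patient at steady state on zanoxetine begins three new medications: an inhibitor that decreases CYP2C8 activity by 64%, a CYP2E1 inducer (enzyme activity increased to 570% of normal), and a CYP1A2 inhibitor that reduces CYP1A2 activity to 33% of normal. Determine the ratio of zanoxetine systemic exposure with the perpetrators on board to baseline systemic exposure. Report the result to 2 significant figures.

CYP2C8: 0.19 × 0.36 = 0.0684
CYP2E1: 0.32 × 5.7 = 1.824
CYP1A2: 0.36 × 0.33 = 0.1188
Other: 0.13 (unchanged)
CL_new/CL_old = 0.0684 + 1.824 + 0.1188 + 0.13 = 2.1412.
Systemic exposure ∝ 1/CL: fold-change = 1 / 2.1412 = 0.47.

0.47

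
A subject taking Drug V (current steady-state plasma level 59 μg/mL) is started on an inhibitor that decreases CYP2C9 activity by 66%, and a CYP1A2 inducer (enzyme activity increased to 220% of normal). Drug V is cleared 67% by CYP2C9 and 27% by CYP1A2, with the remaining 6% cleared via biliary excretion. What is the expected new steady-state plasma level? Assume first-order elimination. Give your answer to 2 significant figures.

67 μg/mL

CYP2C9: 0.67 × 0.34 = 0.2278
CYP1A2: 0.27 × 2.2 = 0.594
Other: 0.06 (unchanged)
Relative clearance = 0.2278 + 0.594 + 0.06 = 0.8818.
New steady-state plasma level = 59 / 0.8818 = 67 μg/mL (concentration scales inversely with clearance).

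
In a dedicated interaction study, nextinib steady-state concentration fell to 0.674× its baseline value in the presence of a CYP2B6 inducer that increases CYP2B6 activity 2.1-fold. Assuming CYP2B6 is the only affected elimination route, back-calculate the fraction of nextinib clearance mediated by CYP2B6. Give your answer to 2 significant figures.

0.44

Let x = fm,CYP2B6. Because steady-state concentration ∝ 1/CL, relative clearance rose to 1/0.674 = 1.484.
Only the CYP2B6 route changed, so 1.484 = x·2.1 + (1 − x), giving x = 0.44.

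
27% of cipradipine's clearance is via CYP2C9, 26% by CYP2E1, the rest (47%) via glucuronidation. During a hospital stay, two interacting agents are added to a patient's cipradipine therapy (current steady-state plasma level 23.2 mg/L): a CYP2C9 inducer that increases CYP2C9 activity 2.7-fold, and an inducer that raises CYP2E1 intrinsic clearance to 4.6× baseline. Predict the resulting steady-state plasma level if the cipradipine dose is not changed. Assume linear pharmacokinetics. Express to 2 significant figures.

9.7 mg/L

The CYP2C9 pathway (27% of clearance) is boosted to 2.7× activity: 0.27 × 2.7 = 0.729.
The CYP2E1 pathway (26% of clearance) increases to 4.6× activity: 0.26 × 4.6 = 1.196.
Non-CYP routes (47%) are unchanged.
New clearance relative to baseline: 0.729 + 1.196 + 0.47 = 2.395.
New steady-state plasma level = 23.2 / 2.395 = 9.7 mg/L (concentration scales inversely with clearance).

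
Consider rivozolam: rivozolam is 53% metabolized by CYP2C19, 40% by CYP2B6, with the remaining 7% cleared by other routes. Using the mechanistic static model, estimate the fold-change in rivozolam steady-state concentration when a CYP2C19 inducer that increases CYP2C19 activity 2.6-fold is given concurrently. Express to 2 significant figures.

0.54

The CYP2C19 pathway (53% of clearance) increases to 2.6× activity: 0.53 × 2.6 = 1.378.
CYP2B6 (40%) and the residual 7% are unaffected.
New clearance relative to baseline: 1.378 + 0.4 + 0.07 = 1.848.
Steady-state concentration is inversely proportional to clearance, so the fold-change is 1 / 1.848 = 0.54.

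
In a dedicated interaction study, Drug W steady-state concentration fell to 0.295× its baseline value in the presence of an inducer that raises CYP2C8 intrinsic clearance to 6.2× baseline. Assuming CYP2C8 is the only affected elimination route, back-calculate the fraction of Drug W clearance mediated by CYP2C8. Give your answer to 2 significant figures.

Call the CYP2C8 fraction fm. After the interaction, CL_new/CL_old = fm × 6.2 + (1 − fm).
Steady-state concentration ratio = 1 / (new CL fraction), so new CL fraction = 1 / 0.295 = 3.39.
fm × 6.2 + 1 − fm = 3.39  ⇒  fm × (6.2 − 1) = 2.39  ⇒  fm = 0.46.

0.46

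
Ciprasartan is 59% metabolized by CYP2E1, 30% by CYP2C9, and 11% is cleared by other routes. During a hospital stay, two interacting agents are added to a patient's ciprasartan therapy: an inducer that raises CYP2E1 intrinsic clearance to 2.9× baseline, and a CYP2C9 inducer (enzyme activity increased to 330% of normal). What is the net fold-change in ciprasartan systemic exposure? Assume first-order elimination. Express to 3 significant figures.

The CYP2E1 pathway (59% of clearance) increases to 2.9× activity: 0.59 × 2.9 = 1.711.
The CYP2C9 pathway (30% of clearance) increases to 3.3× activity: 0.3 × 3.3 = 0.99.
The remaining 11% of clearance is unaffected.
Relative clearance = 1.711 + 0.99 + 0.11 = 2.811.
Systemic exposure ∝ 1/CL: fold-change = 1 / 2.811 = 0.356.

0.356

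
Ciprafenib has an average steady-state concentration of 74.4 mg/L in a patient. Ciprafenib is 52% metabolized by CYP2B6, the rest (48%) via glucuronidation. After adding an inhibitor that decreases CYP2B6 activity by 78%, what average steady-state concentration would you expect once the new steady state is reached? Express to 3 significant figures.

CYP2B6: 0.52 × 0.22 = 0.1144
Other: 0.48 (unchanged)
Relative clearance = 0.1144 + 0.48 = 0.5944.
With dosing unchanged, average steady-state concentration scales as 1/CL: 74.4 / 0.5944 = 125 mg/L.

125 mg/L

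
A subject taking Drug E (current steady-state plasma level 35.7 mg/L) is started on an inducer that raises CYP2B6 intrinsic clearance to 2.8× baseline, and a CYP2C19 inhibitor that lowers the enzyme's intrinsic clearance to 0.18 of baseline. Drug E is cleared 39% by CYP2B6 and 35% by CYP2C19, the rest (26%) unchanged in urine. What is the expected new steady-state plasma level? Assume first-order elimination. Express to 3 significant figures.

The CYP2B6 pathway (39% of clearance) is boosted to 2.8× activity: 0.39 × 2.8 = 1.092.
The CYP2C19 pathway (35% of clearance) falls to 0.18× activity: 0.35 × 0.18 = 0.063.
The remaining 26% of clearance is unaffected.
New clearance relative to baseline: 1.092 + 0.063 + 0.26 = 1.415.
Dividing the baseline by the relative clearance: 35.7 / 1.415 = 25.2 mg/L.

25.2 mg/L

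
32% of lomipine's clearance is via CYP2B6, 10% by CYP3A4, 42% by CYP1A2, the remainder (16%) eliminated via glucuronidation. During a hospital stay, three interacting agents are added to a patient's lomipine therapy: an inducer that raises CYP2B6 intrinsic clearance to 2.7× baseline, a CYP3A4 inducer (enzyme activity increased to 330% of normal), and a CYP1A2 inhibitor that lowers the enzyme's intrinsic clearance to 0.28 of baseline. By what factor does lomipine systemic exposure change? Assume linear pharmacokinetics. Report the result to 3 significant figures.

CYP2B6: 0.32 × 2.7 = 0.864
CYP3A4: 0.1 × 3.3 = 0.33
CYP1A2: 0.42 × 0.28 = 0.1176
Other: 0.16 (unchanged)
CL_new/CL_old = 0.864 + 0.33 + 0.1176 + 0.16 = 1.4716.
Net systemic exposure ratio = 1 / 1.4716 = 0.680.

0.680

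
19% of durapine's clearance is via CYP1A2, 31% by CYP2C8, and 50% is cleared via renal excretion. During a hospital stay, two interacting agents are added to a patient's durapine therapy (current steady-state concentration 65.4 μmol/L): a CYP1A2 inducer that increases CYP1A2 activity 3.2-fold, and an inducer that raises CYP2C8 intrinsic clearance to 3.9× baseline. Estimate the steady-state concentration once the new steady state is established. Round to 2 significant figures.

28 μmol/L

The CYP1A2 pathway (19% of clearance) increases to 3.2× activity: 0.19 × 3.2 = 0.608.
The CYP2C8 pathway (31% of clearance) increases to 3.9× activity: 0.31 × 3.9 = 1.209.
The remaining 50% of clearance is unaffected.
Relative clearance = 0.608 + 1.209 + 0.5 = 2.317.
Dividing the baseline by the relative clearance: 65.4 / 2.317 = 28 μmol/L.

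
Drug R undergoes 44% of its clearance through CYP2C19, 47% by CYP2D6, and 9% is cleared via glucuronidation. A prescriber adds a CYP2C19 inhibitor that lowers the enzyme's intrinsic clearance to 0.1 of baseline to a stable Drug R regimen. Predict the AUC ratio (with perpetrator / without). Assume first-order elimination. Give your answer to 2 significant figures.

The CYP2C19 pathway (44% of clearance) is reduced to 0.1× activity: 0.44 × 0.1 = 0.044.
CYP2D6 (47%) and the residual 9% are unaffected.
Relative clearance = 0.044 + 0.47 + 0.09 = 0.604.
AUC is inversely proportional to clearance, so the fold-change is 1 / 0.604 = 1.7.

1.7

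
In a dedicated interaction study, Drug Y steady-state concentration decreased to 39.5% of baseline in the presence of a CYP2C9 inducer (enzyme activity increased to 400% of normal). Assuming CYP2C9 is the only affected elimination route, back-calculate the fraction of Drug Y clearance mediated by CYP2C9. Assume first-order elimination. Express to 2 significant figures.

0.51

Write x for the fraction cleared via CYP2C9. The observed steady-state concentration change means clearance rose to 1/0.395 = 2.532 of baseline.
Only the CYP2C9 route changed, so 2.532 = x·4 + (1 − x), giving x = 0.51.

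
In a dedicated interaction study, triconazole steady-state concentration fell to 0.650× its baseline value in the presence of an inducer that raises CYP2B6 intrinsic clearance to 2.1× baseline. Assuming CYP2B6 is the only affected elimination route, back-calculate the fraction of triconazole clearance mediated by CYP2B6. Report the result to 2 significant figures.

0.49

CL'/CL = 1 / 0.650 = 1.538
2.1·fm + (1 − fm) = 1.538
fm = (1.538 − 1) / (2.1 − 1) = 0.49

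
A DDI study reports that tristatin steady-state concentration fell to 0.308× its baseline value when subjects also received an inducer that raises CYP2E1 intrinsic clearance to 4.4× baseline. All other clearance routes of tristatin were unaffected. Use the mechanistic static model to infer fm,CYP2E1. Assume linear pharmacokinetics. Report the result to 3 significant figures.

0.661

Call the CYP2E1 fraction fm. After the interaction, CL_new/CL_old = fm × 4.4 + (1 − fm).
Steady-state concentration ratio = 1 / (new CL fraction), so new CL fraction = 1 / 0.308 = 3.247.
fm × 4.4 + 1 − fm = 3.247  ⇒  fm × (4.4 − 1) = 2.247  ⇒  fm = 0.661.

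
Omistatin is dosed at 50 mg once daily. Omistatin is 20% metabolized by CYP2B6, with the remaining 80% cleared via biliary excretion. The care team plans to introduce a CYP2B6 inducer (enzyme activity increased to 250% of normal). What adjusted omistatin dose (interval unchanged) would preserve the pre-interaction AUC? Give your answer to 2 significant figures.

65 mg

The CYP2B6 pathway (20% of clearance) is boosted to 2.5× activity: 0.2 × 2.5 = 0.5.
Non-CYP routes (80%) are unchanged.
New clearance relative to baseline: 0.5 + 0.8 = 1.3.
Css,avg = (dose rate)/CL, so holding Css fixed requires dose ∝ CL: 50 × 1.3 = 65 mg.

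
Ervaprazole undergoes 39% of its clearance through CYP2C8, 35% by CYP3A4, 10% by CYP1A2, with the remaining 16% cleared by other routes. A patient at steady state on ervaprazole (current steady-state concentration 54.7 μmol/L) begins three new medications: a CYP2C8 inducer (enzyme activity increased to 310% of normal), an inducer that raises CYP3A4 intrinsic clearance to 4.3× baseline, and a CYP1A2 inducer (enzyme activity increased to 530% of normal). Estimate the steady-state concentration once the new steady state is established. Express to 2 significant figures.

The CYP2C8 pathway (39% of clearance) is boosted to 3.1× activity: 0.39 × 3.1 = 1.209.
The CYP3A4 pathway (35% of clearance) rises to 4.3× activity: 0.35 × 4.3 = 1.505.
The CYP1A2 pathway (10% of clearance) is boosted to 5.3× activity: 0.1 × 5.3 = 0.53.
Non-CYP routes (16%) are unchanged.
Relative clearance = 1.209 + 1.505 + 0.53 + 0.16 = 3.404.
Dividing the baseline by the relative clearance: 54.7 / 3.404 = 16 μmol/L.

16 μmol/L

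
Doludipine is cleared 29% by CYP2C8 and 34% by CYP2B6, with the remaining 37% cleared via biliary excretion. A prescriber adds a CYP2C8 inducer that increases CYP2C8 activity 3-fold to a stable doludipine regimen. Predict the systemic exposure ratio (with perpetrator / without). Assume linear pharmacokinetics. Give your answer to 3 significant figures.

0.633

CYP2C8: 0.29 × 3 = 0.87
CYP2B6: 0.34 (unchanged)
Other: 0.37 (unchanged)
New clearance relative to baseline: 0.87 + 0.34 + 0.37 = 1.58.
Systemic exposure is inversely proportional to clearance, so the fold-change is 1 / 1.58 = 0.633.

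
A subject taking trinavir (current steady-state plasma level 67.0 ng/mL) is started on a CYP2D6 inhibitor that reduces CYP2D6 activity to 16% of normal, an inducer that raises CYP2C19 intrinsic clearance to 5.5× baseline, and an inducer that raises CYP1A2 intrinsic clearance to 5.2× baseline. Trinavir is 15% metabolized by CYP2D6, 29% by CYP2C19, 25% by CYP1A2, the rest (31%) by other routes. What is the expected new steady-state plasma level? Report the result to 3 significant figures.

20.7 ng/mL

CYP2D6: 0.15 × 0.16 = 0.024
CYP2C19: 0.29 × 5.5 = 1.595
CYP1A2: 0.25 × 5.2 = 1.3
Other: 0.31 (unchanged)
Relative clearance = 0.024 + 1.595 + 1.3 + 0.31 = 3.229.
Steady-state plasma level ∝ 1/CL: new value = 67.0 / 3.229 = 20.7 ng/mL.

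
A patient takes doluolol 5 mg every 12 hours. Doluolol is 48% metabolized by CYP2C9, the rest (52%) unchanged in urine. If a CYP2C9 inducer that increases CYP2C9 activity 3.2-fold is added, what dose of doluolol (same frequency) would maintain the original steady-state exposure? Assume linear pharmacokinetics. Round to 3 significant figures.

The CYP2C9 pathway (48% of clearance) rises to 3.2× activity: 0.48 × 3.2 = 1.536.
The remaining 52% of clearance is unaffected.
Relative clearance = 1.536 + 0.52 = 2.056.
To maintain the same steady-state level, dose must scale with clearance: new dose = 5 × 2.056 = 10.3 mg.

10.3 mg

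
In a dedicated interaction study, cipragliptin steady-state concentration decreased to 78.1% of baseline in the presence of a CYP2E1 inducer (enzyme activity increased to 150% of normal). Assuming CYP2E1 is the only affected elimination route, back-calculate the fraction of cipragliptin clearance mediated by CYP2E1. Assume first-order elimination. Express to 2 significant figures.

Let x = fm,CYP2E1. Because steady-state concentration ∝ 1/CL, relative clearance rose to 1/0.781 = 1.28.
Setting x·1.5 + (1 − x) = 1.28 and solving: x = (1.28 − 1)/(1.5 − 1) = 0.56.

0.56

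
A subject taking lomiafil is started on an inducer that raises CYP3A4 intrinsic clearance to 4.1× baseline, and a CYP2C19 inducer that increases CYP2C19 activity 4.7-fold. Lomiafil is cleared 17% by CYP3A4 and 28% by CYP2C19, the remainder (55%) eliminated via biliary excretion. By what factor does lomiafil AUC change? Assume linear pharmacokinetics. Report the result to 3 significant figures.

The CYP3A4 pathway (17% of clearance) rises to 4.1× activity: 0.17 × 4.1 = 0.697.
The CYP2C19 pathway (28% of clearance) increases to 4.7× activity: 0.28 × 4.7 = 1.316.
Non-CYP routes (55%) are unchanged.
CL_new/CL_old = 0.697 + 1.316 + 0.55 = 2.563.
Because AUC varies inversely with clearance, the combined effect is 1 / 2.563 = 0.390.

0.390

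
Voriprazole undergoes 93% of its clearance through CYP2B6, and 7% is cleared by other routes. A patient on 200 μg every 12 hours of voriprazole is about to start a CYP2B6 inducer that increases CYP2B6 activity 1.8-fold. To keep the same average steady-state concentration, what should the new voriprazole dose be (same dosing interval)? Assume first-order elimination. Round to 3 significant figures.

The CYP2B6 pathway (93% of clearance) increases to 1.8× activity: 0.93 × 1.8 = 1.674.
The remaining 7% of clearance is unaffected.
New clearance relative to baseline: 1.674 + 0.07 = 1.744.
Exposure is unchanged when dose changes in proportion to clearance. New dose = 200 μg × 1.744 = 349 μg.

349 μg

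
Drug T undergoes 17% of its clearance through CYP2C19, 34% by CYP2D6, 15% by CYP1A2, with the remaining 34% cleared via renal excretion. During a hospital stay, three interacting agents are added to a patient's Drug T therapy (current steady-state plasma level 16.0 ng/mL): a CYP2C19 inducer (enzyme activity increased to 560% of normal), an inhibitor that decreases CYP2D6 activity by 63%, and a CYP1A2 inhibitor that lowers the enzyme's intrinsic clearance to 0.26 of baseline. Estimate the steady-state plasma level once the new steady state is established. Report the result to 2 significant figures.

CYP2C19: 0.17 × 5.6 = 0.952
CYP2D6: 0.34 × 0.37 = 0.1258
CYP1A2: 0.15 × 0.26 = 0.039
Other: 0.34 (unchanged)
Relative clearance = 0.952 + 0.1258 + 0.039 + 0.34 = 1.4568.
Steady-state plasma level ∝ 1/CL: new value = 16.0 / 1.4568 = 11 ng/mL.

11 ng/mL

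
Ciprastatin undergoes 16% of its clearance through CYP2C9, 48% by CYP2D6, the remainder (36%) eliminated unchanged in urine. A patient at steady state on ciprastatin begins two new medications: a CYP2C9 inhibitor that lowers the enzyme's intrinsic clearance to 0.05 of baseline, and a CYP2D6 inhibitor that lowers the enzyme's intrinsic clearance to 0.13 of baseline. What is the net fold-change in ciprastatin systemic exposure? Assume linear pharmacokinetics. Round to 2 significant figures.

The CYP2C9 pathway (16% of clearance) is reduced to 0.05× activity: 0.16 × 0.05 = 0.008.
The CYP2D6 pathway (48% of clearance) drops to 0.13× activity: 0.48 × 0.13 = 0.0624.
Non-CYP routes (36%) are unchanged.
CL_new/CL_old = 0.008 + 0.0624 + 0.36 = 0.4304.
Because systemic exposure varies inversely with clearance, the combined effect is 1 / 0.4304 = 2.3.

2.3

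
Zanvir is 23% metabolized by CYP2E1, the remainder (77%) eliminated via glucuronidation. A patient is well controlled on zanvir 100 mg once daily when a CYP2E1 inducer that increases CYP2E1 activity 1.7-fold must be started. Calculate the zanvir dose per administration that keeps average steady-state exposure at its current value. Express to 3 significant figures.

The CYP2E1 pathway (23% of clearance) increases to 1.7× activity: 0.23 × 1.7 = 0.391.
The remaining 77% of clearance is unaffected.
CL_new/CL_old = 0.391 + 0.77 = 1.161.
Exposure is unchanged when dose changes in proportion to clearance. New dose = 100 mg × 1.161 = 116 mg.

116 mg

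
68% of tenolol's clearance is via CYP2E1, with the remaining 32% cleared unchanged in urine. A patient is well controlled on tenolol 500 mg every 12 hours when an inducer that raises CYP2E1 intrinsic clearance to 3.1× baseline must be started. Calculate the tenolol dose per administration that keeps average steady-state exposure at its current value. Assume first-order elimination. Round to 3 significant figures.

1.21 × 10³ mg

The CYP2E1 pathway (68% of clearance) increases to 3.1× activity: 0.68 × 3.1 = 2.108.
The remaining 32% of clearance is unaffected.
CL_new/CL_old = 2.108 + 0.32 = 2.428.
Exposure is unchanged when dose changes in proportion to clearance. New dose = 500 mg × 2.428 = 1.21 × 10³ mg.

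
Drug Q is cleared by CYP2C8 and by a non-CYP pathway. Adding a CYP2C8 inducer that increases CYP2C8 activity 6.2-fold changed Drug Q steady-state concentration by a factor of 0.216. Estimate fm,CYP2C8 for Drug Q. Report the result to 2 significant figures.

0.70

Let fm be the CYP2C8 fraction. New clearance relative to baseline = fm × 6.2 + (1 − fm).
Steady-state concentration ratio = 1 / (new CL fraction), so new CL fraction = 1 / 0.216 = 4.63.
fm × 6.2 + 1 − fm = 4.63  ⇒  fm × (6.2 − 1) = 3.63  ⇒  fm = 0.70.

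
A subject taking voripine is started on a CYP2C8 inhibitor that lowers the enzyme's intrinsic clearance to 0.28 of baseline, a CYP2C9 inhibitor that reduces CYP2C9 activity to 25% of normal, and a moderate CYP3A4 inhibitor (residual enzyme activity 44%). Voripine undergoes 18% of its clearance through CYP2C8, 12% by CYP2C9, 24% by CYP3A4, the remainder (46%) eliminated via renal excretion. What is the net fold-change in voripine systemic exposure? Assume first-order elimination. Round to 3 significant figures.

1.55

The CYP2C8 pathway (18% of clearance) is reduced to 0.28× activity: 0.18 × 0.28 = 0.0504.
The CYP2C9 pathway (12% of clearance) falls to 0.25× activity: 0.12 × 0.25 = 0.03.
The CYP3A4 pathway (24% of clearance) falls to 0.44× activity: 0.24 × 0.44 = 0.1056.
Non-CYP routes (46%) are unchanged.
Relative clearance = 0.0504 + 0.03 + 0.1056 + 0.46 = 0.646.
Net systemic exposure ratio = 1 / 0.646 = 1.55.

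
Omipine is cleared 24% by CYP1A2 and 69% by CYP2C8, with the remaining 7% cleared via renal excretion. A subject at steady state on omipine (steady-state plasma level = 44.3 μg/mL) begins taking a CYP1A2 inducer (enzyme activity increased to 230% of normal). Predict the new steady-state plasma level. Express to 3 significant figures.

33.8 μg/mL

CYP1A2: 0.24 × 2.3 = 0.552
CYP2C8: 0.69 (unchanged)
Other: 0.07 (unchanged)
Relative clearance = 0.552 + 0.69 + 0.07 = 1.312.
With dosing unchanged, steady-state plasma level scales as 1/CL: 44.3 / 1.312 = 33.8 μg/mL.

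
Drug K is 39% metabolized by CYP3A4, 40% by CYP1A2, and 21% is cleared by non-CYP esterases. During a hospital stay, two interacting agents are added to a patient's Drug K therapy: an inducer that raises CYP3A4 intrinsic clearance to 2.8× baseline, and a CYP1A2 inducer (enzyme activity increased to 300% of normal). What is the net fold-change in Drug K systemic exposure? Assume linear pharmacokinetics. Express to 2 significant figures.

0.40

CYP3A4: 0.39 × 2.8 = 1.092
CYP1A2: 0.4 × 3 = 1.2
Other: 0.21 (unchanged)
Relative clearance = 1.092 + 1.2 + 0.21 = 2.502.
Because systemic exposure varies inversely with clearance, the combined effect is 1 / 2.502 = 0.40.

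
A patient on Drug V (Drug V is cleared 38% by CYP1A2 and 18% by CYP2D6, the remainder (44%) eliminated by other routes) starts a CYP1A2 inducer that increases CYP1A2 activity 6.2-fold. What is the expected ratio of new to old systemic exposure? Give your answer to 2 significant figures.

The CYP1A2 pathway (38% of clearance) is boosted to 6.2× activity: 0.38 × 6.2 = 2.356.
CYP2D6 (18%) and the residual 44% are unaffected.
Relative clearance = 2.356 + 0.18 + 0.44 = 2.976.
Since systemic exposure ∝ 1/CL, the ratio is 1 / 2.976 = 0.34.

0.34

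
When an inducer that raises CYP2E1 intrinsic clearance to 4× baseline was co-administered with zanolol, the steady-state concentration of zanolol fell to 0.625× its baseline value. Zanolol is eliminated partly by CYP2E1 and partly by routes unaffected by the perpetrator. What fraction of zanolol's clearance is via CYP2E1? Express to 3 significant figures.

CL'/CL = 1 / 0.625 = 1.6
4·fm + (1 − fm) = 1.6
fm = (1.6 − 1) / (4 − 1) = 0.200

0.200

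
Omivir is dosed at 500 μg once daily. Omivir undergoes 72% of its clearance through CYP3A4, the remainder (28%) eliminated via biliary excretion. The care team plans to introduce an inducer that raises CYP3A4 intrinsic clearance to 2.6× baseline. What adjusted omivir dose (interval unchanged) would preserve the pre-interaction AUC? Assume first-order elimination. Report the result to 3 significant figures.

The CYP3A4 pathway (72% of clearance) is boosted to 2.6× activity: 0.72 × 2.6 = 1.872.
The remaining 28% of clearance is unaffected.
New clearance relative to baseline: 1.872 + 0.28 = 2.152.
To maintain the same steady-state level, dose must scale with clearance: new dose = 500 × 2.152 = 1.08 × 10³ μg.

1.08 × 10³ μg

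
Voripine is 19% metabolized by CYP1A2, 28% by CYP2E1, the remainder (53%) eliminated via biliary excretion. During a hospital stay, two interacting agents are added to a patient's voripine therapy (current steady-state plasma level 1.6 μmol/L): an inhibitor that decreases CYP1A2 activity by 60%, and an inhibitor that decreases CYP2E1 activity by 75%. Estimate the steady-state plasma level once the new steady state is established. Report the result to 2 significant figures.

CYP1A2: 0.19 × 0.4 = 0.076
CYP2E1: 0.28 × 0.25 = 0.07
Other: 0.53 (unchanged)
Relative clearance = 0.076 + 0.07 + 0.53 = 0.676.
New steady-state plasma level = 1.6 / 0.676 = 2.4 μmol/L (concentration scales inversely with clearance).

2.4 μmol/L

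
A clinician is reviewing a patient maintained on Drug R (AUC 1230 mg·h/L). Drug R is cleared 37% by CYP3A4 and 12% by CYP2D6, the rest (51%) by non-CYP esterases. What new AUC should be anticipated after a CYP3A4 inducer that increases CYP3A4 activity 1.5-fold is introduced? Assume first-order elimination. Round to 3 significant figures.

1.04 × 10³ mg·h/L

The CYP3A4 pathway (37% of clearance) rises to 1.5× activity: 0.37 × 1.5 = 0.555.
CYP2D6 (12%) and the residual 51% are unaffected.
CL_new/CL_old = 0.555 + 0.12 + 0.51 = 1.185.
New AUC = baseline ÷ relative clearance = 1230 / 1.185 = 1.04 × 10³ mg·h/L.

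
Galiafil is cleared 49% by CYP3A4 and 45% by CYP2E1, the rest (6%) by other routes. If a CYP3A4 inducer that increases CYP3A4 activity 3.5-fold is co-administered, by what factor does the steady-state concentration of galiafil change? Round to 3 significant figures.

0.449

The CYP3A4 pathway (49% of clearance) rises to 3.5× activity: 0.49 × 3.5 = 1.715.
CYP2E1 (45%) and the residual 6% are unaffected.
CL_new/CL_old = 1.715 + 0.45 + 0.06 = 2.225.
Steady-state concentration ratio = CL_old/CL_new = 1 / 2.225 = 0.449.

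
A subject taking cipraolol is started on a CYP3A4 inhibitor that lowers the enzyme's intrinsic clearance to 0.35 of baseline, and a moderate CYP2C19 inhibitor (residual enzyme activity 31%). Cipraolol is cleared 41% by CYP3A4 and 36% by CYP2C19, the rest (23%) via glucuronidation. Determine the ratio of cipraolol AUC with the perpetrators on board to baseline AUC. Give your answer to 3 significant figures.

2.06

The CYP3A4 pathway (41% of clearance) falls to 0.35× activity: 0.41 × 0.35 = 0.1435.
The CYP2C19 pathway (36% of clearance) falls to 0.31× activity: 0.36 × 0.31 = 0.1116.
Non-CYP routes (23%) are unchanged.
Relative clearance = 0.1435 + 0.1116 + 0.23 = 0.4851.
AUC ∝ 1/CL: fold-change = 1 / 0.4851 = 2.06.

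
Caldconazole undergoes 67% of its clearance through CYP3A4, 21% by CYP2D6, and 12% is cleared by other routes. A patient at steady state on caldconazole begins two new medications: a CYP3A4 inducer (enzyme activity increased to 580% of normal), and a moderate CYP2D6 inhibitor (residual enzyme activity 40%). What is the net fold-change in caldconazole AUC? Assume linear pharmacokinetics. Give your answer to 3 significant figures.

The CYP3A4 pathway (67% of clearance) increases to 5.8× activity: 0.67 × 5.8 = 3.886.
The CYP2D6 pathway (21% of clearance) drops to 0.4× activity: 0.21 × 0.4 = 0.084.
Non-CYP routes (12%) are unchanged.
Relative clearance = 3.886 + 0.084 + 0.12 = 4.09.
AUC ∝ 1/CL: fold-change = 1 / 4.09 = 0.244.

0.244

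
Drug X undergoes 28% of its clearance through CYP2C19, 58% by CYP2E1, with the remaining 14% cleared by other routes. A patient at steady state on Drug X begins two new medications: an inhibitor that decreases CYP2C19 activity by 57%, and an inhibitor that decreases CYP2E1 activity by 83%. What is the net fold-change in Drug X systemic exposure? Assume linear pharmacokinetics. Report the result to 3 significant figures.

2.79

The CYP2C19 pathway (28% of clearance) is reduced to 0.43× activity: 0.28 × 0.43 = 0.1204.
The CYP2E1 pathway (58% of clearance) drops to 0.17× activity: 0.58 × 0.17 = 0.0986.
Non-CYP routes (14%) are unchanged.
CL_new/CL_old = 0.1204 + 0.0986 + 0.14 = 0.359.
Because systemic exposure varies inversely with clearance, the combined effect is 1 / 0.359 = 2.79.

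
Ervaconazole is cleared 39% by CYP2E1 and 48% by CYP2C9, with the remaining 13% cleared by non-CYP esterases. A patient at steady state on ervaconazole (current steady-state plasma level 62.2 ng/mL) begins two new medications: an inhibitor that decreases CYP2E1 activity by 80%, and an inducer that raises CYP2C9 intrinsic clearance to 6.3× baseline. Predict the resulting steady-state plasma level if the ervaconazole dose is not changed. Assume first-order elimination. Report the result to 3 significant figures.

19.2 ng/mL

The CYP2E1 pathway (39% of clearance) is reduced to 0.2× activity: 0.39 × 0.2 = 0.078.
The CYP2C9 pathway (48% of clearance) rises to 6.3× activity: 0.48 × 6.3 = 3.024.
The remaining 13% of clearance is unaffected.
New clearance relative to baseline: 0.078 + 3.024 + 0.13 = 3.232.
New steady-state plasma level = 62.2 / 3.232 = 19.2 ng/mL (concentration scales inversely with clearance).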